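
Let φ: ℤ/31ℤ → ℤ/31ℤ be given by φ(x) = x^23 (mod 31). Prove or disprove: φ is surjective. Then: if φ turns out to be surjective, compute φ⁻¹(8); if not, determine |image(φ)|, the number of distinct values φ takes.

2

Since 31 is prime, the nonzero elements of ℤ/31ℤ form a cyclic group of order 30.
As gcd(23, 30) = 1, raising to the 23rd power is a bijection on this group: if x_1^23 ≡ x_2^23 then (x_1x_2^{−1})^23 = 1, and the only element of order dividing gcd(23, 30) = 1 is 1, so x_1 = x_2.
With φ(0) = 0 this makes φ injective on all of ℤ/31ℤ, hence bijective (finite equal-size domain and codomain). In particular φ is surjective.
Since φ is surjective, we find the preimage of 8. The inverse of x ↦ x^23 on (ℤ/31ℤ)^× is x ↦ x^17, because 23·17 = 391 = 13·30 + 1 ≡ 1 (mod 30) and x^{30} = 1 for x ≠ 0 (Fermat). So φ⁻¹(8) = 8^17 mod 31.
Repeated squaring mod 31: 8^1 ≡ 8, 8^2 ≡ 8² = 64 ≡ 2, 8^4 ≡ 2² = 4, 8^8 ≡ 4² = 16, 8^16 ≡ 16² = 256 ≡ 8. Since 17 = 16 + 1, 8^17 ≡ 8·8: 8·8 = 64 ≡ 2. So 8^17 ≡ 2 (mod 31).
Hence φ⁻¹(8) = 2.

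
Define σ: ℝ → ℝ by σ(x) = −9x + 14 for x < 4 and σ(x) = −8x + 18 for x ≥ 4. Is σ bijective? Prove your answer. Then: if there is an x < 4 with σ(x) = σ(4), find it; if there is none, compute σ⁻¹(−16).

28/9

Both pieces are strictly decreasing (slopes −9 and −8), so each is injective on its own interval.
The left piece maps (−∞, 4) onto (−22, ∞); the right piece maps [4, ∞) onto (−∞, −14].
These images overlap. In particular σ(4) = −14 (right piece), and solving −9x + 14 = −14 on the left piece gives x = 28/9 < 4.
So σ(28/9) = σ(4) with 28/9 ≠ 4, and σ is not injective, hence not bijective. This x = 28/9 is the requested value below 4.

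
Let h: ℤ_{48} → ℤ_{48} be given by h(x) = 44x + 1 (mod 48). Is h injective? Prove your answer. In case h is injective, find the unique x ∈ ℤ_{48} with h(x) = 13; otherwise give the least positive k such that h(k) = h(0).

12

By definition, injectivity means: for all u, v in the domain, h(u) = h(v) implies u = v.
We have gcd(44, 48) = 4 > 1. Taking u = 0 and v = 12: h(0) = 1 and h(12) = 44·12 + 1 = 529 ≡ 1 (mod 48).
So h(0) = h(12) while 0 ≠ 12, hence h is not injective.
Since h is not injective, we find the least positive k with h(k) = h(0): this means 44k ≡ 0 (mod 48), i.e. 48 ∣ 44k. Since gcd(44, 48) = 4, dividing through by 4 this holds exactly when 12 ∣ 11k, and as gcd(11, 12) = 1, exactly when 12 ∣ k.
The smallest positive such k is 12.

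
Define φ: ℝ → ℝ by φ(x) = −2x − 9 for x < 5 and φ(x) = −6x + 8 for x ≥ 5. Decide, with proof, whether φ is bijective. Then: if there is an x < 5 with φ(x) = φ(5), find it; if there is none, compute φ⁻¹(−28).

Both pieces are strictly decreasing (slopes −2 and −6), so each is injective on its own interval.
The left piece maps (−∞, 5) onto (−19, ∞); the right piece maps [5, ∞) onto (−∞, −22].
The images leave a gap (−19 has no preimage), so φ is not surjective, hence not bijective.
Because the two images are disjoint, no x < 5 has φ(x) = φ(5), so we compute φ⁻¹(−28): −28 lies in (−∞, −22], so solve −6x + 8 = −28: x = (−28 − 8)/(−6) = 6.

6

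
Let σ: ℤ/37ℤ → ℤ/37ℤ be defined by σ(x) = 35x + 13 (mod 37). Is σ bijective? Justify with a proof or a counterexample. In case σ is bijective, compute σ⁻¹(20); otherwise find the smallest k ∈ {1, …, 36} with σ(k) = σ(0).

15

By definition, σ is injective if σ(x_1) = σ(x_2) implies x_1 = x_2.
Suppose σ(x_1) = σ(x_2) in ℤ/37ℤ. Then 35x_1 + 13 ≡ 35x_2 + 13 (mod 37), so 35(x_1 − x_2) ≡ 0 (mod 37).
Since gcd(35, 37) = 1, 35 is invertible modulo 37, hence x_1 − x_2 ≡ 0 (mod 37), i.e. x_1 = x_2.
We now compute 35⁻¹ mod 37 explicitly. Euclid's algorithm: 37 = 1·35 + 2, 35 = 17·2 + 1; back-substituting gives 1 = 18·35 − 17·37, so 35⁻¹ ≡ 18 (mod 37).
Then y ↦ 18(y − 13) is a two-sided inverse to σ, so every y ∈ ℤ/37ℤ has a preimage.
Thus σ is bijective.
Since σ is bijective, we find σ⁻¹(20): we need 35x ≡ 20 − 13 ≡ 7 (mod 37). Using 35⁻¹ = 18: x ≡ 18·7 = 126 = 3·37 + 15, so x = 15.
Check: σ(15) = 35·15 + 13 = 538 = 14·37 + 20 ≡ 20 (mod 37).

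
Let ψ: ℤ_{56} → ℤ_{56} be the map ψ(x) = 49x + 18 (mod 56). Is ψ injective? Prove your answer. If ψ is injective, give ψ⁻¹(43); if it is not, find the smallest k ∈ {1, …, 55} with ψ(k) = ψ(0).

Recall that ψ is injective when ψ(u) = ψ(v) forces u = v.
We have gcd(49, 56) = 7 > 1. Taking u = 0 and v = 8: ψ(0) = 18 and ψ(8) = 49·8 + 18 = 410 ≡ 18 (mod 56).
So ψ(0) = ψ(8) while 0 ≠ 8, hence ψ is not injective.
Since ψ is not injective, we find the least positive k with ψ(k) = ψ(0): this means 49k ≡ 0 (mod 56), i.e. 56 ∣ 49k. Since gcd(49, 56) = 7, dividing through by 7 this holds exactly when 8 ∣ 7k, and as gcd(7, 8) = 1, exactly when 8 ∣ k.
The smallest positive such k is 8.

8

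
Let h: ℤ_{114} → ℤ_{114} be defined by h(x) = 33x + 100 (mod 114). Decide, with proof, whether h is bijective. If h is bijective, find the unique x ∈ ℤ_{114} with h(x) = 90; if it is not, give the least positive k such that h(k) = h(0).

Recall: h is injective if h(u) = h(v) implies u = v.
We have gcd(33, 114) = 3 > 1. Taking u = 0 and v = 38: h(0) = 100 and h(38) = 33·38 + 100 = 1354 ≡ 100 (mod 114).
So h(0) = h(38) while 0 ≠ 38, therefore h is not injective, hence not bijective.
Since h is not bijective, we find the least positive k with h(k) = h(0): this means 33k ≡ 0 (mod 114), i.e. 114 ∣ 33k. Since gcd(33, 114) = 3, dividing through by 3 this holds exactly when 38 ∣ 11k, and as gcd(11, 38) = 1, exactly when 38 ∣ k.
The smallest positive such k is 38.

38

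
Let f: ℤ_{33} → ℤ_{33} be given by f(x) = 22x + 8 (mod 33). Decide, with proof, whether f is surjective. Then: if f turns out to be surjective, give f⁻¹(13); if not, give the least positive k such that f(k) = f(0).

3

Recall that f is surjective if every y in the codomain equals f(x) for some x in the domain.
Since gcd(22, 33) = 11, we have 22x ≡ 0 (mod 11) for all x, so f(x) ≡ 8 (mod 11).
But 0 ≢ 8 (mod 11), so 0 ∈ ℤ_{33} has no preimage. Therefore f is not surjective.
Since f is not surjective, we find the least positive k with f(k) = f(0): this means 22k ≡ 0 (mod 33), i.e. 33 ∣ 22k. Since gcd(22, 33) = 11, dividing through by 11 this holds exactly when 3 ∣ 2k, and as gcd(2, 3) = 1, exactly when 3 ∣ k.
The smallest positive such k is 3.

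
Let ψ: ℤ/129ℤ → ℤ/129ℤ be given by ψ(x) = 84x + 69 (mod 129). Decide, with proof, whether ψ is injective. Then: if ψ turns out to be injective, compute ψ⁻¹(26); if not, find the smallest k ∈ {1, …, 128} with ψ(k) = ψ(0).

We have gcd(84, 129) = 3 > 1. Taking s = 0 and t = 43: ψ(0) = 69 and ψ(43) = 84·43 + 69 = 3681 ≡ 69 (mod 129).
So ψ(0) = ψ(43) while 0 ≠ 43, so ψ is not injective.
Since ψ is not injective, we find the least positive k with ψ(k) = ψ(0): this means 84k ≡ 0 (mod 129), i.e. 129 ∣ 84k. Since gcd(84, 129) = 3, dividing through by 3 this holds exactly when 43 ∣ 28k, and as gcd(28, 43) = 1, exactly when 43 ∣ k.
The smallest positive such k is 43.

43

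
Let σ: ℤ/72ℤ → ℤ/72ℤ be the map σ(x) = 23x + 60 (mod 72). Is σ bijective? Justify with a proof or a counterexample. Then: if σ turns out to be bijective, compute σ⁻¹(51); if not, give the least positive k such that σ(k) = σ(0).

9

Suppose σ(u) = σ(v) in ℤ/72ℤ. Then 23u + 60 ≡ 23v + 60 (mod 72), so 23(u − v) ≡ 0 (mod 72).
Since gcd(23, 72) = 1, 23 is invertible modulo 72, therefore u − v ≡ 0 (mod 72), i.e. u = v.
We now compute 23⁻¹ mod 72 explicitly. Euclid's algorithm: 72 = 3·23 + 3, 23 = 7·3 + 2, 3 = 1·2 + 1; back-substituting gives 1 = 47·23 − 15·72, so 23⁻¹ ≡ 47 (mod 72).
For any y ∈ ℤ/72ℤ, x = 47(y − 60) mod 72 satisfies σ(x) = 23·47(y − 60) + 60 ≡ y (since 23·47 ≡ 1 mod 72). So every y has a preimage.
Hence σ is bijective.
Since σ is bijective, we find σ⁻¹(51): we need 23x ≡ 51 − 60 ≡ 63 (mod 72). Using 23⁻¹ = 47: x ≡ 47·63 = 2961 = 41·72 + 9, so x = 9.
Check: σ(9) = 23·9 + 60 = 267 = 3·72 + 51 ≡ 51 (mod 72).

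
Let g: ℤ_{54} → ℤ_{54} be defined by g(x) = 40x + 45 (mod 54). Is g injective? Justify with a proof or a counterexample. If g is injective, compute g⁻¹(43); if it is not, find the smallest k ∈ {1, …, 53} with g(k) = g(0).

By definition, g is injective when g(a) = g(b) forces a = b.
We have gcd(40, 54) = 2 > 1. Taking a = 0 and b = 27: g(0) = 45 and g(27) = 40·27 + 45 = 1125 ≡ 45 (mod 54).
So g(0) = g(27) while 0 ≠ 27, so g is not injective.
Since g is not injective, we find the least positive k with g(k) = g(0): this means 40k ≡ 0 (mod 54), i.e. 54 ∣ 40k. Since gcd(40, 54) = 2, dividing through by 2 this holds exactly when 27 ∣ 20k, and as gcd(20, 27) = 1, exactly when 27 ∣ k.
The smallest positive such k is 27.

27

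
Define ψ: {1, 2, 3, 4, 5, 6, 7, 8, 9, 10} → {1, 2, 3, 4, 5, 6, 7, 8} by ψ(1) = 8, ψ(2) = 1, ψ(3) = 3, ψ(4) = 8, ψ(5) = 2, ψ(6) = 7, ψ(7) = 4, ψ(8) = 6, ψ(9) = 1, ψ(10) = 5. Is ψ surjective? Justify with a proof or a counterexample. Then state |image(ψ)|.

8

Every element of the codomain has a preimage: 1 = ψ(2), 2 = ψ(5), 3 = ψ(3), 4 = ψ(7), 5 = ψ(10), 6 = ψ(8), 7 = ψ(6), 8 = ψ(1).
Thus ψ is surjective.
The image of ψ is {1, 2, 3, 4, 5, 6, 7, 8}, which has 8 elements.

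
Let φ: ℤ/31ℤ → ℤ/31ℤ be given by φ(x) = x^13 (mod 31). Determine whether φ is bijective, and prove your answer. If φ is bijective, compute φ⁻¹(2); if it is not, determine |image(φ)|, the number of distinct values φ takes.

4

Since 31 is prime, the nonzero elements of ℤ/31ℤ form a cyclic group of order 30.
As gcd(13, 30) = 1, raising to the 13th power is a bijection on this group: if s^13 ≡ t^13 then (st^{−1})^13 = 1, and the only element of order dividing gcd(13, 30) = 1 is 1, so s = t.
With φ(0) = 0 this makes φ injective on all of ℤ/31ℤ, hence bijective (finite equal-size domain and codomain). In particular φ is bijective.
Since φ is bijective, we find the preimage of 2. The inverse of x ↦ x^13 on (ℤ/31ℤ)^× is x ↦ x^7, because 13·7 = 91 = 3·30 + 1 ≡ 1 (mod 30) and x^{30} = 1 for x ≠ 0 (Fermat). So φ⁻¹(2) = 2^7 mod 31.
Repeated squaring mod 31: 2^1 ≡ 2, 2^2 ≡ 2² = 4, 2^4 ≡ 4² = 16. Since 7 = 4 + 2 + 1, 2^7 ≡ 16·4·2: 16·4 = 64 ≡ 2, then 2·2 = 4. So 2^7 ≡ 4 (mod 31).
Hence φ⁻¹(2) = 4.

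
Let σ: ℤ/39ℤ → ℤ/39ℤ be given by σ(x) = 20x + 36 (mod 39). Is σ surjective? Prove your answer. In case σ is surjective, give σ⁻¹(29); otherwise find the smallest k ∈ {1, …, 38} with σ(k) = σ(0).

25

Since gcd(20, 39) = 1, 20 is invertible modulo 39. Euclid's algorithm: 39 = 1·20 + 19, 20 = 1·19 + 1; back-substituting gives 1 = 2·20 − 1·39, so 20⁻¹ ≡ 2 (mod 39).
For any y ∈ ℤ/39ℤ, x = 2(y − 36) mod 39 satisfies σ(x) = 20·2(y − 36) + 36 ≡ y (since 20·2 ≡ 1 mod 39). So every y has a preimage.
Therefore σ is surjective.
Since σ is surjective, we find σ⁻¹(29): we need 20x ≡ 29 − 36 ≡ 32 (mod 39). Using 20⁻¹ = 2: x ≡ 2·32 = 64 = 1·39 + 25, so x = 25.
Check: σ(25) = 20·25 + 36 = 536 = 13·39 + 29 ≡ 29 (mod 39).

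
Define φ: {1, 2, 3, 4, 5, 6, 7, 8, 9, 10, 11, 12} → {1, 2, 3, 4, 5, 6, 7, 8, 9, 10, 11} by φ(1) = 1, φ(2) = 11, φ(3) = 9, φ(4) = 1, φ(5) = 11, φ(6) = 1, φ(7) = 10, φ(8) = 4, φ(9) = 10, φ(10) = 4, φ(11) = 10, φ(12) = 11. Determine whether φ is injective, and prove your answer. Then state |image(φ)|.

5

φ(1) = 1 = φ(4) with 1 ≠ 4, so φ is not injective.
The image of φ is {1, 4, 9, 10, 11}, which has 5 elements.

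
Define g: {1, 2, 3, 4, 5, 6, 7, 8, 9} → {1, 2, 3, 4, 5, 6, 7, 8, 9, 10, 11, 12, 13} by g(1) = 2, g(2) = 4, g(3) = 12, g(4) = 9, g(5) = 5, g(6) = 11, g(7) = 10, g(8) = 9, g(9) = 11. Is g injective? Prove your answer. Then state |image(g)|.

7

g(4) = 9 = g(8) with 4 ≠ 8, so g is not injective.
The image of g is {2, 4, 5, 9, 10, 11, 12}, which has 7 elements.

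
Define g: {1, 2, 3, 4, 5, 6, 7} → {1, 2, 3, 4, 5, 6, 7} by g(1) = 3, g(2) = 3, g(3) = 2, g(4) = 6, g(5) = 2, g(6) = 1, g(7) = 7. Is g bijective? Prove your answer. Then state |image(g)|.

g(1) = 3 = g(2) with 1 ≠ 2, so g is not injective, hence not bijective.
The image of g is {1, 2, 3, 6, 7}, which has 5 elements.

5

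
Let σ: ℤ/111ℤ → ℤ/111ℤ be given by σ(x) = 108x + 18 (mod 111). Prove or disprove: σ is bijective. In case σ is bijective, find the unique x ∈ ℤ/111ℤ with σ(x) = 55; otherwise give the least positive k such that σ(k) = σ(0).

37

We have gcd(108, 111) = 3 > 1. Taking x_1 = 0 and x_2 = 37: σ(0) = 18 and σ(37) = 108·37 + 18 = 4014 ≡ 18 (mod 111).
So σ(0) = σ(37) while 0 ≠ 37, hence σ is not injective, hence not bijective.
Since σ is not bijective, we find the least positive k with σ(k) = σ(0): this means 108k ≡ 0 (mod 111), i.e. 111 ∣ 108k. Since gcd(108, 111) = 3, dividing through by 3 this holds exactly when 37 ∣ 36k, and as gcd(36, 37) = 1, exactly when 37 ∣ k.
The smallest positive such k is 37.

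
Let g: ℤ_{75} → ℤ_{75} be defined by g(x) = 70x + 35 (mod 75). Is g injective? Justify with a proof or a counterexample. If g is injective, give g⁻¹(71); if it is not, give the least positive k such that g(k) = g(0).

15

We have gcd(70, 75) = 5 > 1. Taking x_1 = 0 and x_2 = 15: g(0) = 35 and g(15) = 70·15 + 35 = 1085 ≡ 35 (mod 75).
So g(0) = g(15) while 0 ≠ 15, thus g is not injective.
Since g is not injective, we find the least positive k with g(k) = g(0): this means 70k ≡ 0 (mod 75), i.e. 75 ∣ 70k. Since gcd(70, 75) = 5, dividing through by 5 this holds exactly when 15 ∣ 14k, and as gcd(14, 15) = 1, exactly when 15 ∣ k.
The smallest positive such k is 15.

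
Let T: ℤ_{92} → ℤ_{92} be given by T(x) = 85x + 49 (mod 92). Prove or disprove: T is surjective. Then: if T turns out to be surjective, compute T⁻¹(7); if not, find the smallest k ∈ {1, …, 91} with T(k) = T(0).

6

Recall that surjectivity means every element of the codomain has a preimage under T.
Since gcd(85, 92) = 1, 85 is invertible modulo 92. Euclid's algorithm: 92 = 1·85 + 7, 85 = 12·7 + 1; back-substituting gives 1 = 13·85 − 12·92, so 85⁻¹ ≡ 13 (mod 92).
For any y ∈ ℤ_{92}, x = 13(y − 49) mod 92 satisfies T(x) = 85·13(y − 49) + 49 ≡ y (since 85·13 ≡ 1 mod 92). So every y has a preimage.
So T is surjective.
Since T is surjective, we find T⁻¹(7): we need 85x ≡ 7 − 49 ≡ 50 (mod 92). Using 85⁻¹ = 13: x ≡ 13·50 = 650 = 7·92 + 6, so x = 6.
Check: T(6) = 85·6 + 49 = 559 = 6·92 + 7 ≡ 7 (mod 92).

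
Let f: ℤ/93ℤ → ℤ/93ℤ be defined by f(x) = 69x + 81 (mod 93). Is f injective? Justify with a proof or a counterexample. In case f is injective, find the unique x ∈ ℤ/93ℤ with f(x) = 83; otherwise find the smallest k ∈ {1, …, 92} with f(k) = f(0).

31

We have gcd(69, 93) = 3 > 1. Taking u = 0 and v = 31: f(0) = 81 and f(31) = 69·31 + 81 = 2220 ≡ 81 (mod 93).
So f(0) = f(31) while 0 ≠ 31, hence f is not injective.
Since f is not injective, we find the least positive k with f(k) = f(0): this means 69k ≡ 0 (mod 93), i.e. 93 ∣ 69k. Since gcd(69, 93) = 3, dividing through by 3 this holds exactly when 31 ∣ 23k, and as gcd(23, 31) = 1, exactly when 31 ∣ k.
The smallest positive such k is 31.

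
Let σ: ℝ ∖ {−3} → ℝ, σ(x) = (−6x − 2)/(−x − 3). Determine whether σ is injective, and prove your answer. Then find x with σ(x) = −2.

-1

Suppose σ(x_1) = σ(x_2). Cross-multiplying: (−6x_1 − 2)(−x_2 − 3) = (−6x_2 − 2)(−x_1 − 3).
Expanding both sides and cancelling the symmetric terms leaves 16·(x_1 − x_2) = 0. Since 16 ≠ 0, x_1 = x_2. So σ is injective.
Solving σ(x) = −2: cross-multiplying gives −6x − 2 = −2(−x − 3), which rearranges to −8x = 8, so x = −1.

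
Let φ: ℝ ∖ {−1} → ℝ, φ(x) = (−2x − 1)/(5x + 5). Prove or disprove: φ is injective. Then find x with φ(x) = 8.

-41/42

Suppose φ(a) = φ(b). Cross-multiplying: (−2a − 1)(5b + 5) = (−2b − 1)(5a + 5).
Expanding both sides and cancelling the symmetric terms leaves −5·(a − b) = 0. Since −5 ≠ 0, a = b. Thus φ is injective.
Solving φ(x) = 8: cross-multiplying gives −2x − 1 = 8(5x + 5), which rearranges to −42x = 41, so x = −41/42.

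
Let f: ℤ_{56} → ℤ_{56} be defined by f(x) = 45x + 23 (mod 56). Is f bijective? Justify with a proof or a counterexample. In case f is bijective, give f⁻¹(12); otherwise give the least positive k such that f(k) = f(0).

Recall: f is injective when f(s) = f(t) forces s = t.
Suppose f(s) = f(t) in ℤ_{56}. Then 45s + 23 ≡ 45t + 23 (mod 56), so 45(s − t) ≡ 0 (mod 56).
Since gcd(45, 56) = 1, 45 is invertible modulo 56, therefore s − t ≡ 0 (mod 56), i.e. s = t.
We now compute 45⁻¹ mod 56 explicitly. Euclid's algorithm: 56 = 1·45 + 11, 45 = 4·11 + 1; back-substituting gives 1 = 5·45 − 4·56, so 45⁻¹ ≡ 5 (mod 56).
Then y ↦ 5(y − 23) is a two-sided inverse to f, so every y ∈ ℤ_{56} has a preimage.
Therefore f is bijective.
Since f is bijective, we find f⁻¹(12): we need 45x ≡ 12 − 23 ≡ 45 (mod 56). Using 45⁻¹ = 5: x ≡ 5·45 = 225 = 4·56 + 1, so x = 1.
Check: f(1) = 45·1 + 23 = 68 = 1·56 + 12 ≡ 12 (mod 56).

1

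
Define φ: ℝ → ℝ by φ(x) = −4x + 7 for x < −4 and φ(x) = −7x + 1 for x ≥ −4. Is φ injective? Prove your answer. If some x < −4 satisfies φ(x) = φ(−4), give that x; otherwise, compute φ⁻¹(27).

-11/2

Both pieces are strictly decreasing (slopes −4 and −7), so each is injective on its own interval.
The left piece maps (−∞, −4) onto (23, ∞); the right piece maps [−4, ∞) onto (−∞, 29].
These images overlap. In particular φ(−4) = 29 (right piece), and solving −4x + 7 = 29 on the left piece gives x = −11/2 < −4.
So φ(−11/2) = φ(−4) with −11/2 ≠ −4, and φ is not injective. This x = −11/2 is the requested value below −4.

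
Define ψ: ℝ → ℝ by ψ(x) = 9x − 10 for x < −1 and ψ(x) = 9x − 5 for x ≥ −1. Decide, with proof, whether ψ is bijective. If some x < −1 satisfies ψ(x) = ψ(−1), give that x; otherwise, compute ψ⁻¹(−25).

-5/3

Both pieces are strictly increasing (slopes 9 and 9), so each is injective on its own interval.
The left piece maps (−∞, −1) onto (−∞, −19); the right piece maps [−1, ∞) onto [−14, ∞).
The images leave a gap (−19 has no preimage), so ψ is not surjective, hence not bijective.
Because the two images are disjoint, no x < −1 has ψ(x) = ψ(−1), so we compute ψ⁻¹(−25): −25 lies in (−∞, −19), so solve 9x − 10 = −25: x = (−25 + 10)/9 = −5/3.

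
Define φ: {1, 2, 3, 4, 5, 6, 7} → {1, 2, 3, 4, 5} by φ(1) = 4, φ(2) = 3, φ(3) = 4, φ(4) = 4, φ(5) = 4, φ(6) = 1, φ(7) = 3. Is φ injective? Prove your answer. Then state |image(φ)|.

φ(1) = 4 = φ(3) with 1 ≠ 3, so φ is not injective.
The image of φ is {1, 3, 4}, which has 3 elements.

3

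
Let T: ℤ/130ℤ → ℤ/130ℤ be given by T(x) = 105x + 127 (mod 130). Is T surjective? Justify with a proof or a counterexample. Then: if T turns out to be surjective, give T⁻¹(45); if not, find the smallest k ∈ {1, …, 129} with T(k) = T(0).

Recall that T is surjective if every y in the codomain equals T(x) for some x in the domain.
Since gcd(105, 130) = 5, we have 105x ≡ 0 (mod 5) for all x, so T(x) ≡ 2 (mod 5).
But 0 ≢ 2 (mod 5), so 0 ∈ ℤ/130ℤ has no preimage. So T is not surjective.
Since T is not surjective, we find the least positive k with T(k) = T(0): this means 105k ≡ 0 (mod 130), i.e. 130 ∣ 105k. Since gcd(105, 130) = 5, dividing through by 5 this holds exactly when 26 ∣ 21k, and as gcd(21, 26) = 1, exactly when 26 ∣ k.
The smallest positive such k is 26.

26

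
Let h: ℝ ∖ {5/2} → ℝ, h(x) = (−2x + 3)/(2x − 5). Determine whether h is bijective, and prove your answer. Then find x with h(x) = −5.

If h(x) = −1, cross-multiplying gives 2(−2x + 3) = −2(2x − 5), which simplifies to 6 = 10 — false.  So −1 has no preimage and h is not surjective.
Therefore h is not bijective.
Solving h(x) = −5: cross-multiplying gives −2x + 3 = −5(2x − 5), which rearranges to 8x = 22, so x = 11/4.

11/4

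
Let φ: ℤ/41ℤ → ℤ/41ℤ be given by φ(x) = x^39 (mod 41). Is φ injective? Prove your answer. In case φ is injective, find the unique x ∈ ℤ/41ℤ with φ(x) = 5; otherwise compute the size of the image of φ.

Since 41 is prime, the nonzero elements of ℤ/41ℤ form a cyclic group of order 40.
As gcd(39, 40) = 1, raising to the 39th power is a bijection on this group: if s^39 ≡ t^39 then (st^{−1})^39 = 1, and the only element of order dividing gcd(39, 40) = 1 is 1, so s = t.
With φ(0) = 0 this makes φ injective on all of ℤ/41ℤ, hence bijective (finite equal-size domain and codomain). In particular φ is injective.
Since φ is injective, we find the preimage of 5. The inverse of x ↦ x^39 on (ℤ/41ℤ)^× is x ↦ x^39, because 39·39 = 1521 = 38·40 + 1 ≡ 1 (mod 40) and x^{40} = 1 for x ≠ 0 (Fermat). So φ⁻¹(5) = 5^39 mod 41.
Repeated squaring mod 41: 5^1 ≡ 5, 5^2 ≡ 5² = 25, 5^4 ≡ 25² = 625 ≡ 10, 5^8 ≡ 10² = 100 ≡ 18, 5^16 ≡ 18² = 324 ≡ 37, 5^32 ≡ 37² = 1369 ≡ 16. Since 39 = 32 + 4 + 2 + 1, 5^39 ≡ 16·10·25·5: 16·10 = 160 ≡ 37, then 37·25 = 925 ≡ 23, then 23·5 = 115 ≡ 33. So 5^39 ≡ 33 (mod 41).
Hence φ⁻¹(5) = 33.

33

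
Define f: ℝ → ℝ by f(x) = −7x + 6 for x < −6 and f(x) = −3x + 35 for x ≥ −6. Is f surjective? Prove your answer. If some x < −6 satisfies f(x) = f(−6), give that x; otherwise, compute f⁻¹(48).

Both pieces are strictly decreasing (slopes −7 and −3), so each is injective on its own interval.
The left piece maps (−∞, −6) onto (48, ∞); the right piece maps [−6, ∞) onto (−∞, 53].
The union (48, ∞) ∪ (−∞, 53] covers ℝ, so f is surjective.
For the follow-up: the images overlap, so an x < −6 with f(x) = f(−6) exists. f(−6) = 53; solving −7x + 6 = 53 for x < −6 gives x = (53 − 6)/(−7) = −47/7.

-47/7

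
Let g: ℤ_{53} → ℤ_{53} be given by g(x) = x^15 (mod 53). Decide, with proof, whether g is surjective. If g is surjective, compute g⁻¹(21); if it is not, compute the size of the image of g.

35

Since 53 is prime, the nonzero elements of ℤ_{53} form a cyclic group of order 52.
As gcd(15, 52) = 1, raising to the 15th power is a bijection on this group: if s^15 ≡ t^15 then (st^{−1})^15 = 1, and the only element of order dividing gcd(15, 52) = 1 is 1, so s = t.
With g(0) = 0 this makes g injective on all of ℤ_{53}, hence bijective (finite equal-size domain and codomain). In particular g is surjective.
Since g is surjective, we find the preimage of 21. The inverse of x ↦ x^15 on (ℤ_{53})^× is x ↦ x^7, because 15·7 = 105 = 2·52 + 1 ≡ 1 (mod 52) and x^{52} = 1 for x ≠ 0 (Fermat). So g⁻¹(21) = 21^7 mod 53.
Repeated squaring mod 53: 21^1 ≡ 21, 21^2 ≡ 21² = 441 ≡ 17, 21^4 ≡ 17² = 289 ≡ 24. Since 7 = 4 + 2 + 1, 21^7 ≡ 24·17·21: 24·17 = 408 ≡ 37, then 37·21 = 777 ≡ 35. So 21^7 ≡ 35 (mod 53).
Hence g⁻¹(21) = 35.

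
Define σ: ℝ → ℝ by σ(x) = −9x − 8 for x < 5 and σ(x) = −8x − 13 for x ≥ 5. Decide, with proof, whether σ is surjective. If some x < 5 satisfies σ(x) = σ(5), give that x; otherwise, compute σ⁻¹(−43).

Both pieces are strictly decreasing (slopes −9 and −8), so each is injective on its own interval.
The left piece maps (−∞, 5) onto (−53, ∞); the right piece maps [5, ∞) onto (−∞, −53].
These images together cover ℝ, so σ is surjective.
Because the two images are disjoint, no x < 5 has σ(x) = σ(5), so we compute σ⁻¹(−43): −43 lies in (−53, ∞), so solve −9x − 8 = −43: x = (−43 + 8)/(−9) = 35/9.

35/9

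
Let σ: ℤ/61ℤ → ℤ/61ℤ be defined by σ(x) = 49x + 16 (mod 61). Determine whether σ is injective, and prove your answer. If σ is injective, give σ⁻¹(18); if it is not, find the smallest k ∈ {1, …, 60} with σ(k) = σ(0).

Suppose σ(x_1) = σ(x_2) in ℤ/61ℤ. Then 49x_1 + 16 ≡ 49x_2 + 16 (mod 61), thus 49(x_1 − x_2) ≡ 0 (mod 61).
Since gcd(49, 61) = 1, 49 is invertible modulo 61, therefore x_1 − x_2 ≡ 0 (mod 61), i.e. x_1 = x_2.
Therefore σ is injective.
We now compute 49⁻¹ mod 61 explicitly. Euclid's algorithm: 61 = 1·49 + 12, 49 = 4·12 + 1; back-substituting gives 1 = 5·49 − 4·61, so 49⁻¹ ≡ 5 (mod 61).
Since σ is injective, we find σ⁻¹(18): we need 49x ≡ 18 − 16 ≡ 2 (mod 61). Using 49⁻¹ = 5: x ≡ 5·2 = 10, so x = 10.
Check: σ(10) = 49·10 + 16 = 506 = 8·61 + 18 ≡ 18 (mod 61).

10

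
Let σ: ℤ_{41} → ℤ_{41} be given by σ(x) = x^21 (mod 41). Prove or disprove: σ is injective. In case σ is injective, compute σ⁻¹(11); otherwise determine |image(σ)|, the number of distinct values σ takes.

30

Since 41 is prime, the nonzero elements of ℤ_{41} form a cyclic group of order 40.
As gcd(21, 40) = 1, raising to the 21st power is a bijection on this group: if u^21 ≡ v^21 then (uv^{−1})^21 = 1, and the only element of order dividing gcd(21, 40) = 1 is 1, so u = v.
With σ(0) = 0 this makes σ injective on all of ℤ_{41}, hence bijective (finite equal-size domain and codomain). In particular σ is injective.
Since σ is injective, we find the preimage of 11. The inverse of x ↦ x^21 on (ℤ_{41})^× is x ↦ x^21, because 21·21 = 441 = 11·40 + 1 ≡ 1 (mod 40) and x^{40} = 1 for x ≠ 0 (Fermat). So σ⁻¹(11) = 11^21 mod 41.
Repeated squaring mod 41: 11^1 ≡ 11, 11^2 ≡ 11² = 121 ≡ 39, 11^4 ≡ 39² = 1521 ≡ 4, 11^8 ≡ 4² = 16, 11^16 ≡ 16² = 256 ≡ 10. Since 21 = 16 + 4 + 1, 11^21 ≡ 10·4·11: 10·4 = 40, then 40·11 = 440 ≡ 30. So 11^21 ≡ 30 (mod 41).
Hence σ⁻¹(11) = 30.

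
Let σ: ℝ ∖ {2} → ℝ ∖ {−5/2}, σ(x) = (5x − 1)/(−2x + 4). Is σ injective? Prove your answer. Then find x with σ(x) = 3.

Suppose σ(x_1) = σ(x_2). Cross-multiplying: (5x_1 − 1)(−2x_2 + 4) = (5x_2 − 1)(−2x_1 + 4).
Expanding both sides and cancelling the symmetric terms leaves 18·(x_1 − x_2) = 0. Since 18 ≠ 0, x_1 = x_2. Thus σ is injective.
Solving σ(x) = 3: cross-multiplying gives 5x − 1 = 3(−2x + 4), which rearranges to 11x = 13, so x = 13/11.

13/11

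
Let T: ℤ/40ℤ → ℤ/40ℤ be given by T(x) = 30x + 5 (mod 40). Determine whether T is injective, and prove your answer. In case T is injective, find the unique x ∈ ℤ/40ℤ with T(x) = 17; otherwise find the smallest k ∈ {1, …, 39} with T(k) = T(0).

We have gcd(30, 40) = 10 > 1. Taking x_1 = 0 and x_2 = 4: T(0) = 5 and T(4) = 30·4 + 5 = 125 ≡ 5 (mod 40).
So T(0) = T(4) while 0 ≠ 4, therefore T is not injective.
Since T is not injective, we find the least positive k with T(k) = T(0): this means 30k ≡ 0 (mod 40), i.e. 40 ∣ 30k. Since gcd(30, 40) = 10, dividing through by 10 this holds exactly when 4 ∣ 3k, and as gcd(3, 4) = 1, exactly when 4 ∣ k.
The smallest positive such k is 4.

4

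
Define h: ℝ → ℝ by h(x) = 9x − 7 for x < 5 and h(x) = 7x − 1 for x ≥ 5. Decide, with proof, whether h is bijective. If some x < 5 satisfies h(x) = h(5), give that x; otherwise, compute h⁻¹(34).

Both pieces are strictly increasing (slopes 9 and 7), so each is injective on its own interval.
The left piece maps (−∞, 5) onto (−∞, 38); the right piece maps [5, ∞) onto [34, ∞).
These images overlap. In particular h(5) = 34 (right piece), and solving 9x − 7 = 34 on the left piece gives x = 41/9 < 5.
So h(41/9) = h(5) with 41/9 ≠ 5, and h is not injective, hence not bijective. This x = 41/9 is the requested value below 5.

41/9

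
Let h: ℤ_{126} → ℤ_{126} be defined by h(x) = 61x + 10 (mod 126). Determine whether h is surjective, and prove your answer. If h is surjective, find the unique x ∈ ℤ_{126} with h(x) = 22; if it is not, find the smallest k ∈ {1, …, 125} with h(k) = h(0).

120

Since gcd(61, 126) = 1, 61 is invertible modulo 126. Euclid's algorithm: 126 = 2·61 + 4, 61 = 15·4 + 1; back-substituting gives 1 = 31·61 − 15·126, so 61⁻¹ ≡ 31 (mod 126).
Then y ↦ 31(y − 10) is a two-sided inverse to h, so every y ∈ ℤ_{126} has a preimage.
So h is surjective.
Since h is surjective, we find h⁻¹(22): we need 61x ≡ 22 − 10 ≡ 12 (mod 126). Using 61⁻¹ = 31: x ≡ 31·12 = 372 = 2·126 + 120, so x = 120.
Check: h(120) = 61·120 + 10 = 7330 = 58·126 + 22 ≡ 22 (mod 126).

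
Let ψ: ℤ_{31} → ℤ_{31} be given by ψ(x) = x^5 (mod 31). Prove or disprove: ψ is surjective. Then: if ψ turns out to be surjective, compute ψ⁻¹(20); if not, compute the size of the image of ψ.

ψ(1) = 1^5 = 1.
ψ(2): Repeated squaring mod 31: 2^1 ≡ 2, 2^2 ≡ 2² = 4, 2^4 ≡ 4² = 16. Since 5 = 4 + 1, 2^5 ≡ 16·2: 16·2 = 32 ≡ 1. So 2^5 ≡ 1 (mod 31).
So ψ(1) = ψ(2) = 1 while 1 ≠ 2, hence ψ is not injective.
A non-injective map from the 31-element set ℤ_{31} to itself takes at most 30 distinct values, so it cannot be surjective. Hence ψ is not surjective.
Since ψ is not surjective, we determine |image(ψ)|. Computing x^5 mod 31 for each x (by repeated squaring, reducing mod 31 at every step), the values ψ(0), ψ(1), …, ψ(30) are: 0, 1, 1, 26, 1, 25, 26, 5, 1, 25, 25, 6, 26, 6, 5, 30, 1, 26, 25, 5, 25, 6, 6, 30, 26, 5, 6, 30, 5, 30, 30.
The distinct values are {0, 1, 5, 6, 25, 26, 30}; there are 7 of them.

7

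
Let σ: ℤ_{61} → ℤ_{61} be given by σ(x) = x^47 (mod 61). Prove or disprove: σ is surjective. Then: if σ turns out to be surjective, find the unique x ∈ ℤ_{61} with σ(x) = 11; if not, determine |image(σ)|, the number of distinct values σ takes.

Since 61 is prime, the nonzero elements of ℤ_{61} form a cyclic group of order 60.
As gcd(47, 60) = 1, raising to the 47th power is a bijection on this group: if x_1^47 ≡ x_2^47 then (x_1x_2^{−1})^47 = 1, and the only element of order dividing gcd(47, 60) = 1 is 1, so x_1 = x_2.
With σ(0) = 0 this makes σ injective on all of ℤ_{61}, hence bijective (finite equal-size domain and codomain). In particular σ is surjective.
Since σ is surjective, we find the preimage of 11. The inverse of x ↦ x^47 on (ℤ_{61})^× is x ↦ x^23, because 47·23 = 1081 = 18·60 + 1 ≡ 1 (mod 60) and x^{60} = 1 for x ≠ 0 (Fermat). So σ⁻¹(11) = 11^23 mod 61.
Repeated squaring mod 61: 11^1 ≡ 11, 11^2 ≡ 11² = 121 ≡ 60, 11^4 ≡ 60² = 3600 ≡ 1, 11^8 ≡ 1² = 1, 11^16 ≡ 1² = 1. Since 23 = 16 + 4 + 2 + 1, 11^23 ≡ 1·1·60·11: 1·1 = 1, then 1·60 = 60, then 60·11 = 660 ≡ 50. So 11^23 ≡ 50 (mod 61).
Hence σ⁻¹(11) = 50.

50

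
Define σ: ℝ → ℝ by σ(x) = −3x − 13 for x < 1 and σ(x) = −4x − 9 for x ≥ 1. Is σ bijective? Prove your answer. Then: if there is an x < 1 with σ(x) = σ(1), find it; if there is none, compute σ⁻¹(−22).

Both pieces are strictly decreasing (slopes −3 and −4), so each is injective on its own interval.
The left piece maps (−∞, 1) onto (−16, ∞); the right piece maps [1, ∞) onto (−∞, −13].
These images overlap. In particular σ(1) = −13 (right piece), and solving −3x − 13 = −13 on the left piece gives x = 0 < 1.
So σ(0) = σ(1) with 0 ≠ 1, and σ is not injective, hence not bijective. This x = 0 is the requested value below 1.

0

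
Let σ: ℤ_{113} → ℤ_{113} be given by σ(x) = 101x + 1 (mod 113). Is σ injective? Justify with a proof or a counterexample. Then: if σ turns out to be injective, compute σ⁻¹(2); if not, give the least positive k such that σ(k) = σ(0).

47

Suppose σ(x_1) = σ(x_2) in ℤ_{113}. Then 101x_1 + 1 ≡ 101x_2 + 1 (mod 113), thus 101(x_1 − x_2) ≡ 0 (mod 113).
Since gcd(101, 113) = 1, 101 is invertible modulo 113, hence x_1 − x_2 ≡ 0 (mod 113), i.e. x_1 = x_2.
Thus σ is injective.
We now compute 101⁻¹ mod 113 explicitly. Euclid's algorithm: 113 = 1·101 + 12, 101 = 8·12 + 5, 12 = 2·5 + 2, 5 = 2·2 + 1; back-substituting gives 1 = 47·101 − 42·113, so 101⁻¹ ≡ 47 (mod 113).
Since σ is injective, we find σ⁻¹(2): we need 101x ≡ 2 − 1 ≡ 1 (mod 113). Using 101⁻¹ = 47: x ≡ 47·1 = 47, so x = 47.
Check: σ(47) = 101·47 + 1 = 4748 = 42·113 + 2 ≡ 2 (mod 113).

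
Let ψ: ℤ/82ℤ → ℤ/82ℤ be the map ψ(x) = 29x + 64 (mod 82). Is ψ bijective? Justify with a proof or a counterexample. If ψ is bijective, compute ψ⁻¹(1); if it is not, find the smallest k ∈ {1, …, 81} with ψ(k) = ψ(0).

77

If ψ(s) = ψ(t), then 29s ≡ 29t (mod 82). Because gcd(29, 82) = 1, we may cancel 29 to get s ≡ t (mod 82).
We now compute 29⁻¹ mod 82 explicitly. Euclid's algorithm: 82 = 2·29 + 24, 29 = 1·24 + 5, 24 = 4·5 + 4, 5 = 1·4 + 1; back-substituting gives 1 = 17·29 − 6·82, so 29⁻¹ ≡ 17 (mod 82).
Then y ↦ 17(y − 64) is a two-sided inverse to ψ, so every y ∈ ℤ/82ℤ has a preimage.
Therefore ψ is bijective.
Since ψ is bijective, we find ψ⁻¹(1): we need 29x ≡ 1 − 64 ≡ 19 (mod 82). Using 29⁻¹ = 17: x ≡ 17·19 = 323 = 3·82 + 77, so x = 77.
Check: ψ(77) = 29·77 + 64 = 2297 = 28·82 + 1 ≡ 1 (mod 82).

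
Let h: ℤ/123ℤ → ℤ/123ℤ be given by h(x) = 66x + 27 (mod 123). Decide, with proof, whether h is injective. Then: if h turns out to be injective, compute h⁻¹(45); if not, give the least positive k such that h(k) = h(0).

41

We have gcd(66, 123) = 3 > 1. Taking u = 0 and v = 41: h(0) = 27 and h(41) = 66·41 + 27 = 2733 ≡ 27 (mod 123).
So h(0) = h(41) while 0 ≠ 41, therefore h is not injective.
Since h is not injective, we find the least positive k with h(k) = h(0): this means 66k ≡ 0 (mod 123), i.e. 123 ∣ 66k. Since gcd(66, 123) = 3, dividing through by 3 this holds exactly when 41 ∣ 22k, and as gcd(22, 41) = 1, exactly when 41 ∣ k.
The smallest positive such k is 41.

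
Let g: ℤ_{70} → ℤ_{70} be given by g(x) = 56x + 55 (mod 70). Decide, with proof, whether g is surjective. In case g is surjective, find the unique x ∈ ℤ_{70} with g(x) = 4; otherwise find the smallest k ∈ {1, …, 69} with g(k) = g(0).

By definition, g is surjective if every y in the codomain equals g(x) for some x in the domain.
Since gcd(56, 70) = 14, we have 56x ≡ 0 (mod 14) for all x, so g(x) ≡ 13 (mod 14).
But 0 ≢ 13 (mod 14), so 0 ∈ ℤ_{70} has no preimage. Thus g is not surjective.
Since g is not surjective, we find the least positive k with g(k) = g(0): this means 56k ≡ 0 (mod 70), i.e. 70 ∣ 56k. Since gcd(56, 70) = 14, dividing through by 14 this holds exactly when 5 ∣ 4k, and as gcd(4, 5) = 1, exactly when 5 ∣ k.
The smallest positive such k is 5.

5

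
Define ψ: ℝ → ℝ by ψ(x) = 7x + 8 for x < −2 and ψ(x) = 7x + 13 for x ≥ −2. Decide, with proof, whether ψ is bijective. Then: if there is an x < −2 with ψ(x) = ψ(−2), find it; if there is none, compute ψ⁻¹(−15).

-23/7

Both pieces are strictly increasing (slopes 7 and 7), so each is injective on its own interval.
The left piece maps (−∞, −2) onto (−∞, −6); the right piece maps [−2, ∞) onto [−1, ∞).
The images leave a gap (−6 has no preimage), so ψ is not surjective, hence not bijective.
Because the two images are disjoint, no x < −2 has ψ(x) = ψ(−2), so we compute ψ⁻¹(−15): −15 lies in (−∞, −6), so solve 7x + 8 = −15: x = (−15 − 8)/7 = −23/7.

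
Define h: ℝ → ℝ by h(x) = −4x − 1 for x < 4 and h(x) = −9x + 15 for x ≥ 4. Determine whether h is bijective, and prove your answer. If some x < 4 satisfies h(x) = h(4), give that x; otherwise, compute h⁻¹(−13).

3

Both pieces are strictly decreasing (slopes −4 and −9), so each is injective on its own interval.
The left piece maps (−∞, 4) onto (−17, ∞); the right piece maps [4, ∞) onto (−∞, −21].
The images leave a gap (−17 has no preimage), so h is not surjective, hence not bijective.
Because the two images are disjoint, no x < 4 has h(x) = h(4), so we compute h⁻¹(−13): −13 lies in (−17, ∞), so solve −4x − 1 = −13: x = (−13 + 1)/(−4) = 3.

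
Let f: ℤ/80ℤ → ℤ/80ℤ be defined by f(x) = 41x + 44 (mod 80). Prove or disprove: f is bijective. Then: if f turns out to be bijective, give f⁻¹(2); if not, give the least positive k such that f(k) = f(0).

38

Recall: injectivity means: for all x_1, x_2 in the domain, f(x_1) = f(x_2) implies x_1 = x_2.
Suppose f(x_1) = f(x_2) in ℤ/80ℤ. Then 41x_1 + 44 ≡ 41x_2 + 44 (mod 80), hence 41(x_1 − x_2) ≡ 0 (mod 80).
Since gcd(41, 80) = 1, 41 is invertible modulo 80, so x_1 − x_2 ≡ 0 (mod 80), i.e. x_1 = x_2.
We now compute 41⁻¹ mod 80 explicitly. Euclid's algorithm: 80 = 1·41 + 39, 41 = 1·39 + 2, 39 = 19·2 + 1; back-substituting gives 1 = 41·41 − 21·80, so 41⁻¹ ≡ 41 (mod 80).
Then y ↦ 41(y − 44) is a two-sided inverse to f, so every y ∈ ℤ/80ℤ has a preimage.
So f is bijective.
Since f is bijective, we compute f⁻¹(2): solve 41x + 44 ≡ 2 (mod 80), i.e. 41x ≡ 38 (mod 80).
Multiplying by 41⁻¹ = 41 gives x ≡ 41·38 = 1558 = 19·80 + 38 ≡ 38 (mod 80).
Check: f(38) = 41·38 + 44 = 1602 = 20·80 + 2 ≡ 2 (mod 80).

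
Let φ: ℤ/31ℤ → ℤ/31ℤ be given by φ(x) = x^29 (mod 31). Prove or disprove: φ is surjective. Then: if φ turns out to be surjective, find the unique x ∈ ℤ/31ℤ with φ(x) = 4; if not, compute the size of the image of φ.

8

Since 31 is prime, the nonzero elements of ℤ/31ℤ form a cyclic group of order 30.
As gcd(29, 30) = 1, raising to the 29th power is a bijection on this group: if s^29 ≡ t^29 then (st^{−1})^29 = 1, and the only element of order dividing gcd(29, 30) = 1 is 1, so s = t.
With φ(0) = 0 this makes φ injective on all of ℤ/31ℤ, hence bijective (finite equal-size domain and codomain). In particular φ is surjective.
Since φ is surjective, we find the preimage of 4. The inverse of x ↦ x^29 on (ℤ/31ℤ)^× is x ↦ x^29, because 29·29 = 841 = 28·30 + 1 ≡ 1 (mod 30) and x^{30} = 1 for x ≠ 0 (Fermat). So φ⁻¹(4) = 4^29 mod 31.
Repeated squaring mod 31: 4^1 ≡ 4, 4^2 ≡ 4² = 16, 4^4 ≡ 16² = 256 ≡ 8, 4^8 ≡ 8² = 64 ≡ 2, 4^16 ≡ 2² = 4. Since 29 = 16 + 8 + 4 + 1, 4^29 ≡ 4·2·8·4: 4·2 = 8, then 8·8 = 64 ≡ 2, then 2·4 = 8. So 4^29 ≡ 8 (mod 31).
Hence φ⁻¹(4) = 8.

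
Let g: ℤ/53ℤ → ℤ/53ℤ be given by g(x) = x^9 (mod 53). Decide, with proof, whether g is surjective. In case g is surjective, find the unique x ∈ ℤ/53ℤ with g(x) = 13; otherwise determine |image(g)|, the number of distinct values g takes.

Since 53 is prime, the nonzero elements of ℤ/53ℤ form a cyclic group of order 52.
As gcd(9, 52) = 1, raising to the 9th power is a bijection on this group: if x_1^9 ≡ x_2^9 then (x_1x_2^{−1})^9 = 1, and the only element of order dividing gcd(9, 52) = 1 is 1, so x_1 = x_2.
With g(0) = 0 this makes g injective on all of ℤ/53ℤ, hence bijective (finite equal-size domain and codomain). In particular g is surjective.
Since g is surjective, we find the preimage of 13. The inverse of x ↦ x^9 on (ℤ/53ℤ)^× is x ↦ x^29, because 9·29 = 261 = 5·52 + 1 ≡ 1 (mod 52) and x^{52} = 1 for x ≠ 0 (Fermat). So g⁻¹(13) = 13^29 mod 53.
Repeated squaring mod 53: 13^1 ≡ 13, 13^2 ≡ 13² = 169 ≡ 10, 13^4 ≡ 10² = 100 ≡ 47, 13^8 ≡ 47² = 2209 ≡ 36, 13^16 ≡ 36² = 1296 ≡ 24. Since 29 = 16 + 8 + 4 + 1, 13^29 ≡ 24·36·47·13: 24·36 = 864 ≡ 16, then 16·47 = 752 ≡ 10, then 10·13 = 130 ≡ 24. So 13^29 ≡ 24 (mod 53).
Hence g⁻¹(13) = 24.

24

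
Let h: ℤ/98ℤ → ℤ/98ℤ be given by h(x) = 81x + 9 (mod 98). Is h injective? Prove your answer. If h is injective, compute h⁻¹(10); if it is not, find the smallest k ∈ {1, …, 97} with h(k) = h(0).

If h(x_1) = h(x_2), then 81x_1 ≡ 81x_2 (mod 98). Because gcd(81, 98) = 1, we may cancel 81 to get x_1 ≡ x_2 (mod 98).
Therefore h is injective.
We now compute 81⁻¹ mod 98 explicitly. Euclid's algorithm: 98 = 1·81 + 17, 81 = 4·17 + 13, 17 = 1·13 + 4, 13 = 3·4 + 1; back-substituting gives 1 = 23·81 − 19·98, so 81⁻¹ ≡ 23 (mod 98).
Since h is injective, we find h⁻¹(10): we need 81x ≡ 10 − 9 ≡ 1 (mod 98). Using 81⁻¹ = 23: x ≡ 23·1 = 23, so x = 23.
Check: h(23) = 81·23 + 9 = 1872 = 19·98 + 10 ≡ 10 (mod 98).

23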